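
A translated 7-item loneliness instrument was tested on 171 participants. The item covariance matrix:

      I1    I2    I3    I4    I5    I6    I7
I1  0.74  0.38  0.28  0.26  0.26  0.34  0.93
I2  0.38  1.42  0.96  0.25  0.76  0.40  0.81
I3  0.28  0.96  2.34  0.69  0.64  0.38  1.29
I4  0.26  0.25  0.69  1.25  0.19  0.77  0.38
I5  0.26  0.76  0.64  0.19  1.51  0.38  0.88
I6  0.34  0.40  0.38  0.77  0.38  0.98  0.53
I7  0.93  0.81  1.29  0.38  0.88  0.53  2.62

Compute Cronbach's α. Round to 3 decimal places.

Cronbach's α = 0.798

Σσ²ᵢ = 0.74 + 1.42 + 2.34 + 1.25 + 1.51 + 0.98 + 2.62 = 10.86
Sum of off-diagonal covariances = 11.76
Var(T) = 10.86 + 2 × 11.76 = 34.38
α = (k/(k−1))·(1 − Σσ²ᵢ/Var(T)) = (7/6)·(1 − 10.86/34.38) = 0.798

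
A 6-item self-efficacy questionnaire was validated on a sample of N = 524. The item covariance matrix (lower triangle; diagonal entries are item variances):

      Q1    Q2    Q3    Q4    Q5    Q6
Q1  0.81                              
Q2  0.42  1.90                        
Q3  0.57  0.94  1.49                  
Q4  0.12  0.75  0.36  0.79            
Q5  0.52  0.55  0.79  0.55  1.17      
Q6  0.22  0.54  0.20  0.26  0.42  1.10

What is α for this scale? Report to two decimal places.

Σσ²ᵢ = 0.81 + 1.90 + 1.49 + 0.79 + 1.17 + 1.10 = 7.26
Sum of the distinct covariances = 7.21
total variance = 7.26 + 2 × 7.21 = 21.68
α = (k/(k−1))·(1 − Σσ²ᵢ/total variance) = (6/5)·(1 − 7.26/21.68) = 0.80

α = 0.80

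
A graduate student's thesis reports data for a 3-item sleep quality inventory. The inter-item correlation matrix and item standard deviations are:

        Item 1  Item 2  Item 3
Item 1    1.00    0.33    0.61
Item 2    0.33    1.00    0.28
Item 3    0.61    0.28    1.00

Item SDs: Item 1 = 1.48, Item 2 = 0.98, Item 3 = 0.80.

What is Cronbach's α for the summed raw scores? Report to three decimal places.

Cronbach's α = 0.643

Σσ²ᵢ = 1.48² + 0.98² + 0.80² = 3.7908
Covariances σ_ij = r_ij · s_i · s_j:
  σ(Item 1,Item 2) = 0.33 × 1.48 × 0.98 = 0.4786
  σ(Item 1,Item 3) = 0.61 × 1.48 × 0.80 = 0.7222
  σ(Item 2,Item 3) = 0.28 × 0.98 × 0.80 = 0.2195
σ²_T = Σσ²ᵢ + 2·Σσ_ij = 3.7908 + 2 × 1.4203 = 6.6314
α = (3/2)·(1 − 3.7908/6.6314) = 0.643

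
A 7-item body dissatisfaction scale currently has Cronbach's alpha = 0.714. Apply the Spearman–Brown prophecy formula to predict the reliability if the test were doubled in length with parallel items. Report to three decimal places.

Length factor m = 2
α' = m·α / (1 + (m−1)·α)
   = 2 × 0.714 / (1 + (2 − 1) × 0.714)
   = 1.4280 / 1.7140 = 0.833

predicted reliability = 0.833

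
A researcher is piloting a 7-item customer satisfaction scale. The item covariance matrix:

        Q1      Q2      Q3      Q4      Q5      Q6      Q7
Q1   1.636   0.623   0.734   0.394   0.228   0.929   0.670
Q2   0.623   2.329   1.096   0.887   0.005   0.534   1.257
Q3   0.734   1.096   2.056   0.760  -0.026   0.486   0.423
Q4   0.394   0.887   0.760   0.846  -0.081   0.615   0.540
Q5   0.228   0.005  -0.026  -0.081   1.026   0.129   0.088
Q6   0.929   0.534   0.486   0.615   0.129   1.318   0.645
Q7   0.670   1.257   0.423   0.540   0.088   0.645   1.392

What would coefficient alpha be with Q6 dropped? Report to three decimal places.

coefficient alpha = 0.745

Remaining items: Q1, Q2, Q3, Q4, Q5, Q7 (k = 6).
Σσ²ᵢ = 1.636 + 2.329 + 2.056 + 0.846 + 1.026 + 1.392 = 9.285
total variance = 9.285 + 2 × 7.598 = 24.481
α (item deleted) = (6/5)·(1 − 9.285/24.481) = 0.745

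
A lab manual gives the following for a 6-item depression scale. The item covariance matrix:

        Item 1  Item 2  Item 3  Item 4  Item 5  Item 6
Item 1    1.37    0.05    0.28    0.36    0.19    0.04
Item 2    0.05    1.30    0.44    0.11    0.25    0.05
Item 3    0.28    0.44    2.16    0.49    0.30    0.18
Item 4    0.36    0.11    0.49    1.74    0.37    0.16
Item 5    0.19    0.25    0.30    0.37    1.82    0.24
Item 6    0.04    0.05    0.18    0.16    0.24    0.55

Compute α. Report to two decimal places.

α = 0.53

Σσᵢ² = 1.37 + 1.30 + 2.16 + 1.74 + 1.82 + 0.55 = 8.94
Σ_{i<j} σ_ij = 3.51
σ²_total = 8.94 + 2 × 3.51 = 15.96
α = (k/(k−1))·(1 − Σσᵢ²/σ²_total) = (6/5)·(1 − 8.94/15.96) = 0.53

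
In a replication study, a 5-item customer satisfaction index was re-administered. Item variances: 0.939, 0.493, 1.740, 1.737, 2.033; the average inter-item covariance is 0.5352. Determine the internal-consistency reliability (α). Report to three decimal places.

ΣVar(i) = 0.939 + 0.493 + 1.740 + 1.737 + 2.033 = 6.942
Sum of the 10 distinct covariances = 10 × 0.5352 = 5.3520
σ²_T = ΣVar(i) + 2·Σcov = 6.942 + 2 × 5.3520 = 17.6460
α = (5/4)·(1 − 6.942/17.6460) = 0.758

α = 0.758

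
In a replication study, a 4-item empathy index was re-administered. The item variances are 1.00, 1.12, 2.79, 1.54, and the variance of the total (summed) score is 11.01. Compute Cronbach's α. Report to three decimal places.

Cronbach's α = 0.552

sum of item variances = 1.00 + 1.12 + 2.79 + 1.54 = 6.45
α = (k/(k−1))·(1 − sum of item variances/σ²_T) = (4/3)·(1 − 6.45/11.01) = 0.552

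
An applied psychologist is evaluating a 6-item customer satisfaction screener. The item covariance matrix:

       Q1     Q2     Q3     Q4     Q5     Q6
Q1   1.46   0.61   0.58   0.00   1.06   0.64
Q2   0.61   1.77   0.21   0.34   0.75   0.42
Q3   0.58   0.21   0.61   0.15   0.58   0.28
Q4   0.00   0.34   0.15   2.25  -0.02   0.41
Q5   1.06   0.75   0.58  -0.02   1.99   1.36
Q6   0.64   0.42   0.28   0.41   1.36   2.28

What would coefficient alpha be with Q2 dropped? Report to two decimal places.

α = 0.67

Remaining items: Q1, Q3, Q4, Q5, Q6 (k = 5).
sum of item variances = 1.46 + 0.61 + 2.25 + 1.99 + 2.28 = 8.59
total variance = 8.59 + 2 × 5.04 = 18.67
α (item deleted) = (5/4)·(1 − 8.59/18.67) = 0.67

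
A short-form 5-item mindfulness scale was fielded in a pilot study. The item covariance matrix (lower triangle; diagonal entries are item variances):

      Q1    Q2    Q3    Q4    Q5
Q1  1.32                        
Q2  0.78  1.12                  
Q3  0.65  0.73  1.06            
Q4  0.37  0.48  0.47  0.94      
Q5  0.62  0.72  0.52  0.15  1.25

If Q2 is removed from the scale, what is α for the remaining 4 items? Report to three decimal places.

α = 0.732

Remaining items: Q1, Q3, Q4, Q5 (k = 4).
ΣVar(i) = 1.32 + 1.06 + 0.94 + 1.25 = 4.57
total variance = 4.57 + 2 × 2.78 = 10.13
α (item deleted) = (4/3)·(1 − 4.57/10.13) = 0.732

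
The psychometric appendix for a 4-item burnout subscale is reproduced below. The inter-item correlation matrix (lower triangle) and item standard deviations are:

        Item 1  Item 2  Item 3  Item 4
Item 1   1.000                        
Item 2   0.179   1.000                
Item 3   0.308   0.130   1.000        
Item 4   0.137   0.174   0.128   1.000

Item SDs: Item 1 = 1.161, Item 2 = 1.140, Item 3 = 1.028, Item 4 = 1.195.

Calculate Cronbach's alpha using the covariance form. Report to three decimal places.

Σσ²ᵢ = 1.161² + 1.140² + 1.028² + 1.195² = 5.1323
Covariances σ_ij = r_ij · s_i · s_j:
  σ(Item 1,Item 2) = 0.179 × 1.161 × 1.140 = 0.2369
  σ(Item 1,Item 3) = 0.308 × 1.161 × 1.028 = 0.3676
  σ(Item 1,Item 4) = 0.137 × 1.161 × 1.195 = 0.1901
  σ(Item 2,Item 3) = 0.130 × 1.140 × 1.028 = 0.1523
  σ(Item 2,Item 4) = 0.174 × 1.140 × 1.195 = 0.2370
  σ(Item 3,Item 4) = 0.128 × 1.028 × 1.195 = 0.1572
σ²_T = Σσ²ᵢ + 2·Σσ_ij = 5.1323 + 2 × 1.3411 = 7.8145
α = (4/3)·(1 − 5.1323/7.8145) = 0.458

Cronbach's alpha = 0.458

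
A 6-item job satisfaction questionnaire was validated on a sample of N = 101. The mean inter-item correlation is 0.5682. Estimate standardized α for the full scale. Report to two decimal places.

Standardized α = k·r̄ / (1 + (k−1)·r̄) = 6 × 0.5682 / (1 + 5 × 0.5682)
  = 3.4092 / 3.8410 = 0.89

standardized α = 0.89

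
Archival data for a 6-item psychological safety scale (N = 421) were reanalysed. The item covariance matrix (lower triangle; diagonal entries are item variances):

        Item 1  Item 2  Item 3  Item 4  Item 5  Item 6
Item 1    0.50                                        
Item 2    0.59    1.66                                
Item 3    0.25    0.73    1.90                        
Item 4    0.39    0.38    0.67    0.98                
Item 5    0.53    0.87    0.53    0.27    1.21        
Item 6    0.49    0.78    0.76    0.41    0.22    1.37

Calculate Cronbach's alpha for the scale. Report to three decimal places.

Σσᵢ² = 0.50 + 1.66 + 1.90 + 0.98 + 1.21 + 1.37 = 7.62
Sum of off-diagonal covariances = 7.87
total variance = 7.62 + 2 × 7.87 = 23.36
α = (k/(k−1))·(1 − Σσᵢ²/total variance) = (6/5)·(1 − 7.62/23.36) = 0.809

Cronbach's alpha = 0.809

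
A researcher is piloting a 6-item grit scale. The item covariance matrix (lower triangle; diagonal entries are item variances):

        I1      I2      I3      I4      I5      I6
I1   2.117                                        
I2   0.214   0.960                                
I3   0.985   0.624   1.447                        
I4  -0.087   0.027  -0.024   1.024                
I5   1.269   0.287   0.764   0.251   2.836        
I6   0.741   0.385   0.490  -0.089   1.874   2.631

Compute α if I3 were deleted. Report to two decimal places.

α = 0.63

Remaining items: I1, I2, I4, I5, I6 (k = 5).
sum of item variances = 2.117 + 0.960 + 1.024 + 2.836 + 2.631 = 9.568
total variance = 9.568 + 2 × 4.872 = 19.312
α (item deleted) = (5/4)·(1 − 9.568/19.312) = 0.63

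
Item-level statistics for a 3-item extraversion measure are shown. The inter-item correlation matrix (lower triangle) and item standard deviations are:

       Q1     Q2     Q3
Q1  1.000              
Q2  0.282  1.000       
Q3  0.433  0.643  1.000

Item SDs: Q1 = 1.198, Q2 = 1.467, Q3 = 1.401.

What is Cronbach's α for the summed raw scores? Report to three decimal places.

Cronbach's α = 0.717

Σσ²ᵢ = 1.198² + 1.467² + 1.401² = 5.5501
Covariances σ_ij = r_ij · s_i · s_j:
  σ(Q1,Q2) = 0.282 × 1.198 × 1.467 = 0.4956
  σ(Q1,Q3) = 0.433 × 1.198 × 1.401 = 0.7267
  σ(Q2,Q3) = 0.643 × 1.467 × 1.401 = 1.3215
σ²_T = Σσ²ᵢ + 2·Σσ_ij = 5.5501 + 2 × 2.5438 = 10.6377
α = (3/2)·(1 − 5.5501/10.6377) = 0.717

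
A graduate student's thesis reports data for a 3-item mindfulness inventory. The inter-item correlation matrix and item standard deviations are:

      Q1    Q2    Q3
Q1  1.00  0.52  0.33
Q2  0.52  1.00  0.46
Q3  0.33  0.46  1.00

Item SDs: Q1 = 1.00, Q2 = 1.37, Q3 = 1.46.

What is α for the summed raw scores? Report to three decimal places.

Σσ²ᵢ = 1.00² + 1.37² + 1.46² = 5.0085
Covariances σ_ij = r_ij · s_i · s_j:
  σ(Q1,Q2) = 0.52 × 1.00 × 1.37 = 0.7124
  σ(Q1,Q3) = 0.33 × 1.00 × 1.46 = 0.4818
  σ(Q2,Q3) = 0.46 × 1.37 × 1.46 = 0.9201
σ²_T = Σσ²ᵢ + 2·Σσ_ij = 5.0085 + 2 × 2.1143 = 9.2371
α = (3/2)·(1 − 5.0085/9.2371) = 0.687

α = 0.687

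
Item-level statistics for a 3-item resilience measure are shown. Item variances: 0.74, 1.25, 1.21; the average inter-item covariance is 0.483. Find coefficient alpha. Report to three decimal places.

coefficient alpha = 0.713

sum of item variances = 0.74 + 1.25 + 1.21 = 3.20
Sum of the 3 distinct covariances = 3 × 0.483 = 1.449
σ²_T = sum of item variances + 2·Σcov = 3.20 + 2 × 1.449 = 6.098
α = (3/2)·(1 − 3.20/6.098) = 0.713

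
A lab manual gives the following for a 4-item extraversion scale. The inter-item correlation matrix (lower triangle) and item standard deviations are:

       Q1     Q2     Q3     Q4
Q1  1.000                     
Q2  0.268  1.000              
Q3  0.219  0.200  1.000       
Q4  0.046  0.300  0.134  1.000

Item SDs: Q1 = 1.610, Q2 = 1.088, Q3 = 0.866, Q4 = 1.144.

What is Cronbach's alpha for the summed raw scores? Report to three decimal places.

α = 0.463

Σσ²ᵢ = 1.610² + 1.088² + 0.866² + 1.144² = 5.8345
Covariances σ_ij = r_ij · s_i · s_j:
  σ(Q1,Q2) = 0.268 × 1.610 × 1.088 = 0.4695
  σ(Q1,Q3) = 0.219 × 1.610 × 0.866 = 0.3053
  σ(Q1,Q4) = 0.046 × 1.610 × 1.144 = 0.0847
  σ(Q2,Q3) = 0.200 × 1.088 × 0.866 = 0.1884
  σ(Q2,Q4) = 0.300 × 1.088 × 1.144 = 0.3734
  σ(Q3,Q4) = 0.134 × 0.866 × 1.144 = 0.1328
σ²_T = Σσ²ᵢ + 2·Σσ_ij = 5.8345 + 2 × 1.5541 = 8.9427
α = (4/3)·(1 − 5.8345/8.9427) = 0.463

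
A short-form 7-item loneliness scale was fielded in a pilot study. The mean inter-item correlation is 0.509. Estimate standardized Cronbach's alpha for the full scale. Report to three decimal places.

α = 0.879

Standardized α = k·r̄ / (1 + (k−1)·r̄) = 7 × 0.509 / (1 + 6 × 0.509)
  = 3.5630 / 4.0540 = 0.879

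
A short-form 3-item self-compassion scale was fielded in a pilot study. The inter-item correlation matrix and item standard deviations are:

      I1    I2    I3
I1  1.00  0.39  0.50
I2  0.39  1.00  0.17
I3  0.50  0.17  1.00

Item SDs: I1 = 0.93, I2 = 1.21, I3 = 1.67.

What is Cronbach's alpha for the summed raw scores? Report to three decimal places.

α = 0.568

Σσ²ᵢ = 0.93² + 1.21² + 1.67² = 5.1179
Covariances σ_ij = r_ij · s_i · s_j:
  σ(I1,I2) = 0.39 × 0.93 × 1.21 = 0.4389
  σ(I1,I3) = 0.50 × 0.93 × 1.67 = 0.7765
  σ(I2,I3) = 0.17 × 1.21 × 1.67 = 0.3435
σ²_T = Σσ²ᵢ + 2·Σσ_ij = 5.1179 + 2 × 1.5589 = 8.2357
α = (3/2)·(1 − 5.1179/8.2357) = 0.568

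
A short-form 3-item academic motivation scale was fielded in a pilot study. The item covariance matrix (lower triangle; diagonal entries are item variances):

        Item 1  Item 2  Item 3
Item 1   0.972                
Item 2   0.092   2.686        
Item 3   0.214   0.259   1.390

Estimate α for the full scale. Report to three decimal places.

α = 0.274

Σσ²ᵢ = 0.972 + 2.686 + 1.390 = 5.048
Sum of off-diagonal covariances = 0.565
Var(T) = 5.048 + 2 × 0.565 = 6.178
α = (k/(k−1))·(1 − Σσ²ᵢ/Var(T)) = (3/2)·(1 − 5.048/6.178) = 0.274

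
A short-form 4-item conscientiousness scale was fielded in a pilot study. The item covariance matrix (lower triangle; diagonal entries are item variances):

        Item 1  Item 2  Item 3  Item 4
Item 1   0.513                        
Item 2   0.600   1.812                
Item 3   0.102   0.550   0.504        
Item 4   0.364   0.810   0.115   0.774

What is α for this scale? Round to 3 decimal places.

ΣVar(i) = 0.513 + 1.812 + 0.504 + 0.774 = 3.603
Σ_{i<j} σ_ij = 2.541
total variance = 3.603 + 2 × 2.541 = 8.685
α = (k/(k−1))·(1 − ΣVar(i)/total variance) = (4/3)·(1 − 3.603/8.685) = 0.780

α = 0.780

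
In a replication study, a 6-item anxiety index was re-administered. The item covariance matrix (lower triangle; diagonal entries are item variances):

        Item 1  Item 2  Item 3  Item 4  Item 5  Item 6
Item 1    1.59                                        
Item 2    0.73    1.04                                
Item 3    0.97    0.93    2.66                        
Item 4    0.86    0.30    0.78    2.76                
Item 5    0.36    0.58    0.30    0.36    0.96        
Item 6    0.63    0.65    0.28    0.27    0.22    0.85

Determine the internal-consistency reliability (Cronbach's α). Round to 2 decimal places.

Σσᵢ² = 1.59 + 1.04 + 2.66 + 2.76 + 0.96 + 0.85 = 9.86
Σ_{i<j} σ_ij = 8.22
total variance = 9.86 + 2 × 8.22 = 26.30
α = (k/(k−1))·(1 − Σσᵢ²/total variance) = (6/5)·(1 − 9.86/26.30) = 0.75

Cronbach's α = 0.75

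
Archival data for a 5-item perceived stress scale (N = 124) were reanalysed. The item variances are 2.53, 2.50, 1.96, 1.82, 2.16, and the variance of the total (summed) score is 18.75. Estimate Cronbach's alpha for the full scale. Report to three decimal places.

sum of item variances = 2.53 + 2.50 + 1.96 + 1.82 + 2.16 = 10.97
α = (k/(k−1))·(1 − sum of item variances/total variance) = (5/4)·(1 − 10.97/18.75) = 0.519

Cronbach's alpha = 0.519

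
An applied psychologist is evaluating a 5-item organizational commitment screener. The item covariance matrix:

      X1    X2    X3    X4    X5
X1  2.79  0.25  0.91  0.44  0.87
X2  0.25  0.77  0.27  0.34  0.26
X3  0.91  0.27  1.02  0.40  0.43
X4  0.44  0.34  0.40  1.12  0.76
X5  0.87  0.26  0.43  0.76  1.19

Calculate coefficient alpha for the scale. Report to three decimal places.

ΣVar(i) = 2.79 + 0.77 + 1.02 + 1.12 + 1.19 = 6.89
Sum of the distinct covariances = 4.93
Var(T) = 6.89 + 2 × 4.93 = 16.75
α = (k/(k−1))·(1 − ΣVar(i)/Var(T)) = (5/4)·(1 − 6.89/16.75) = 0.736

α = 0.736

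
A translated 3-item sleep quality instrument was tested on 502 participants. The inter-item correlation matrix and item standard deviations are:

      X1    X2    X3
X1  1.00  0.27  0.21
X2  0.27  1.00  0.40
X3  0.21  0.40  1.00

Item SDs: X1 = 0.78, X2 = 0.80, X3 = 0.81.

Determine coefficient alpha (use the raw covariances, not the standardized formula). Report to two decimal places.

coefficient alpha = 0.56

Σσ²ᵢ = 0.78² + 0.80² + 0.81² = 1.9045
Covariances σ_ij = r_ij · s_i · s_j:
  σ(X1,X2) = 0.27 × 0.78 × 0.80 = 0.1685
  σ(X1,X3) = 0.21 × 0.78 × 0.81 = 0.1327
  σ(X2,X3) = 0.40 × 0.80 × 0.81 = 0.2592
σ²_T = Σσ²ᵢ + 2·Σσ_ij = 1.9045 + 2 × 0.5604 = 3.0253
α = (3/2)·(1 − 1.9045/3.0253) = 0.56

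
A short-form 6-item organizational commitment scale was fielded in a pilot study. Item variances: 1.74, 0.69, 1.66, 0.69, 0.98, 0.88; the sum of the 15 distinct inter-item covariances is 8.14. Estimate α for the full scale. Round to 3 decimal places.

Σσ²ᵢ = 1.74 + 0.69 + 1.66 + 0.69 + 0.98 + 0.88 = 6.64
Sum of distinct covariances = 8.14
total variance = Σσ²ᵢ + 2·Σcov = 6.64 + 2 × 8.14 = 22.92
α = (6/5)·(1 − 6.64/22.92) = 0.852

α = 0.852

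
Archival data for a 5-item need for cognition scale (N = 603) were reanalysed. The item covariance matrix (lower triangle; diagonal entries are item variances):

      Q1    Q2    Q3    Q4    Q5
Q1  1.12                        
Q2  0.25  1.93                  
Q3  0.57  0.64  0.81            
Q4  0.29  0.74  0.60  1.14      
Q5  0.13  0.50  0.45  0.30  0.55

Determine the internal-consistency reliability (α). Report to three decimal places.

α = 0.771

ΣVar(i) = 1.12 + 1.93 + 0.81 + 1.14 + 0.55 = 5.55
Σ_{i<j} σ_ij = 4.47
total variance = 5.55 + 2 × 4.47 = 14.49
α = (k/(k−1))·(1 − ΣVar(i)/total variance) = (5/4)·(1 − 5.55/14.49) = 0.771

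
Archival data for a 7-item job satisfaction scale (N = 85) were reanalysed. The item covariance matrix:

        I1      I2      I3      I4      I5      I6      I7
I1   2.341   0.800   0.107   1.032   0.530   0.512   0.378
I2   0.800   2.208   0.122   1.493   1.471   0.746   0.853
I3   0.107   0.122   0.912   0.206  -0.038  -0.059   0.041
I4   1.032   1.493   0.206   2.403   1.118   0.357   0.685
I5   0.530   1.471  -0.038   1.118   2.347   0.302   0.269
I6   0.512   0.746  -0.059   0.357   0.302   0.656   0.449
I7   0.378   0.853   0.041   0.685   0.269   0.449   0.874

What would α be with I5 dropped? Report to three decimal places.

α = 0.746

Remaining items: I1, I2, I3, I4, I6, I7 (k = 6).
sum of item variances = 2.341 + 2.208 + 0.912 + 2.403 + 0.656 + 0.874 = 9.394
σ²_total = 9.394 + 2 × 7.722 = 24.838
α (item deleted) = (6/5)·(1 − 9.394/24.838) = 0.746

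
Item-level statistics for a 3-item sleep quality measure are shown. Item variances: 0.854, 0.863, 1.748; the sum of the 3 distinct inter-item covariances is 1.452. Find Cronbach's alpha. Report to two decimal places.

Σσ²ᵢ = 0.854 + 0.863 + 1.748 = 3.465
Sum of distinct covariances = 1.452
Var(T) = Σσ²ᵢ + 2·Σcov = 3.465 + 2 × 1.452 = 6.369
α = (3/2)·(1 − 3.465/6.369) = 0.68

Cronbach's alpha = 0.68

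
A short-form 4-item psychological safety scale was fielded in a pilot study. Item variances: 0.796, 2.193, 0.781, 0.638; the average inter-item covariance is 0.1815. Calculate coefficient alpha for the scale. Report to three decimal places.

sum of item variances = 0.796 + 2.193 + 0.781 + 0.638 = 4.408
Sum of the 6 distinct covariances = 6 × 0.1815 = 1.0890
σ²_total = sum of item variances + 2·Σcov = 4.408 + 2 × 1.0890 = 6.5860
α = (4/3)·(1 − 4.408/6.5860) = 0.441

α = 0.441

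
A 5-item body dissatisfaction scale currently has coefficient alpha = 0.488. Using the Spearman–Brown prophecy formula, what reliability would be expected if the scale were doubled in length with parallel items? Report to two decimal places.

Length factor m = 2
α' = m·α / (1 + (m−1)·α)
   = 2 × 0.488 / (1 + (2 − 1) × 0.488)
   = 0.9760 / 1.4880 = 0.66

predicted reliability = 0.66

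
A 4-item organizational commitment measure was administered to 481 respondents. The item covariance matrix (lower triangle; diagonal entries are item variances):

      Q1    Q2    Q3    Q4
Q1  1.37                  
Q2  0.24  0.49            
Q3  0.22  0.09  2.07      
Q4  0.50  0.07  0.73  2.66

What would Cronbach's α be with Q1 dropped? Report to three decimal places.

Remaining items: Q2, Q3, Q4 (k = 3).
ΣVar(i) = 0.49 + 2.07 + 2.66 = 5.22
total variance = 5.22 + 2 × 0.89 = 7.00
α (item deleted) = (3/2)·(1 − 5.22/7.00) = 0.381

α = 0.381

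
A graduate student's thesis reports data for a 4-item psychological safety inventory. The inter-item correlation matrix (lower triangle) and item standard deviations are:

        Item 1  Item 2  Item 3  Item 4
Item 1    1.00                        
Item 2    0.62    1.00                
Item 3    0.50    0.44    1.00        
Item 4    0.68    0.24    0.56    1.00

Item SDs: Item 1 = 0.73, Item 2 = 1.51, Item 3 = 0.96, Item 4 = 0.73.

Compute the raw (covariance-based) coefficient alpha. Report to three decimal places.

coefficient alpha = 0.744

Σσ²ᵢ = 0.73² + 1.51² + 0.96² + 0.73² = 4.2675
Covariances σ_ij = r_ij · s_i · s_j:
  σ(Item 1,Item 2) = 0.62 × 0.73 × 1.51 = 0.6834
  σ(Item 1,Item 3) = 0.50 × 0.73 × 0.96 = 0.3504
  σ(Item 1,Item 4) = 0.68 × 0.73 × 0.73 = 0.3624
  σ(Item 2,Item 3) = 0.44 × 1.51 × 0.96 = 0.6378
  σ(Item 2,Item 4) = 0.24 × 1.51 × 0.73 = 0.2646
  σ(Item 3,Item 4) = 0.56 × 0.96 × 0.73 = 0.3924
σ²_T = Σσ²ᵢ + 2·Σσ_ij = 4.2675 + 2 × 2.6910 = 9.6495
α = (4/3)·(1 − 4.2675/9.6495) = 0.744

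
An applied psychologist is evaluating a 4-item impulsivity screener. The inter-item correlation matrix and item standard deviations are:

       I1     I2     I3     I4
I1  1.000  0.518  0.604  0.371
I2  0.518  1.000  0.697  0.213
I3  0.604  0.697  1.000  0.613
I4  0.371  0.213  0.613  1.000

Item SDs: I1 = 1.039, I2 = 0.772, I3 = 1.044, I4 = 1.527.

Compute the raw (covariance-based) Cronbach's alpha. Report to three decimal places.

α = 0.767

Σσ²ᵢ = 1.039² + 0.772² + 1.044² + 1.527² = 5.0972
Covariances σ_ij = r_ij · s_i · s_j:
  σ(I1,I2) = 0.518 × 1.039 × 0.772 = 0.4155
  σ(I1,I3) = 0.604 × 1.039 × 1.044 = 0.6552
  σ(I1,I4) = 0.371 × 1.039 × 1.527 = 0.5886
  σ(I2,I3) = 0.697 × 0.772 × 1.044 = 0.5618
  σ(I2,I4) = 0.213 × 0.772 × 1.527 = 0.2511
  σ(I3,I4) = 0.613 × 1.044 × 1.527 = 0.9772
σ²_T = Σσ²ᵢ + 2·Σσ_ij = 5.0972 + 2 × 3.4494 = 11.9960
α = (4/3)·(1 − 5.0972/11.9960) = 0.767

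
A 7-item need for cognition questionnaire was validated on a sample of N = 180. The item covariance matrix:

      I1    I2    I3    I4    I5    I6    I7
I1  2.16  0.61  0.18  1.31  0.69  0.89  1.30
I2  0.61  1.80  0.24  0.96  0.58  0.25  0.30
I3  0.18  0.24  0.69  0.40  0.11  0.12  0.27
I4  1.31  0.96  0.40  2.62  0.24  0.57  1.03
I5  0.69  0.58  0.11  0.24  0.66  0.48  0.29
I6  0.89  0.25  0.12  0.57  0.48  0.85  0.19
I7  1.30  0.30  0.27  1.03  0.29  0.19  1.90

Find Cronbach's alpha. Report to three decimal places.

Cronbach's alpha = 0.786

ΣVar(i) = 2.16 + 1.80 + 0.69 + 2.62 + 0.66 + 0.85 + 1.90 = 10.68
Σ_{i<j} σ_ij = 11.01
σ²_total = 10.68 + 2 × 11.01 = 32.70
α = (k/(k−1))·(1 − ΣVar(i)/σ²_total) = (7/6)·(1 − 10.68/32.70) = 0.786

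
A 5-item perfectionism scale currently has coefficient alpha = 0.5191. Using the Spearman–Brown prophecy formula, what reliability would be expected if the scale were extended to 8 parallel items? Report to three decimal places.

Length factor m = 8/5 = 1.6000
α' = m·α / (1 + (m−1)·α)
   = 8/5 × 0.5191 / (1 + (8/5 − 1) × 0.5191)
   = 0.8306 / 1.3115 = 0.633

predicted reliability = 0.633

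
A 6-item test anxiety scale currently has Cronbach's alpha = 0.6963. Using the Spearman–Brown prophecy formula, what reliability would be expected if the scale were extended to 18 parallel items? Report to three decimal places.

predicted reliability = 0.873

Length factor m = 18/6 = 3.0000
α' = m·α / (1 + (m−1)·α)
   = 18/6 × 0.6963 / (1 + (18/6 − 1) × 0.6963)
   = 2.0889 / 2.3926 = 0.873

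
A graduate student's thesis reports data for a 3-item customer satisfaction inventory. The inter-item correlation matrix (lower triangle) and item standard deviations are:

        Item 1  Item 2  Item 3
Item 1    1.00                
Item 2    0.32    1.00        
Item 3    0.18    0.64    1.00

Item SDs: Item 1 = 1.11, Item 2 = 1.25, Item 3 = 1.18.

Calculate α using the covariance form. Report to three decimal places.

α = 0.655

Σσ²ᵢ = 1.11² + 1.25² + 1.18² = 4.1870
Covariances σ_ij = r_ij · s_i · s_j:
  σ(Item 1,Item 2) = 0.32 × 1.11 × 1.25 = 0.4440
  σ(Item 1,Item 3) = 0.18 × 1.11 × 1.18 = 0.2358
  σ(Item 2,Item 3) = 0.64 × 1.25 × 1.18 = 0.9440
σ²_T = Σσ²ᵢ + 2·Σσ_ij = 4.1870 + 2 × 1.6238 = 7.4346
α = (3/2)·(1 − 4.1870/7.4346) = 0.655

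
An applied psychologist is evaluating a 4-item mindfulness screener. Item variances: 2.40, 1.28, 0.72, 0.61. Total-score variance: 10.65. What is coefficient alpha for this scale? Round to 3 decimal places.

Σσ²ᵢ = 2.40 + 1.28 + 0.72 + 0.61 = 5.01
α = (k/(k−1))·(1 − Σσ²ᵢ/total variance) = (4/3)·(1 − 5.01/10.65) = 0.706

α = 0.706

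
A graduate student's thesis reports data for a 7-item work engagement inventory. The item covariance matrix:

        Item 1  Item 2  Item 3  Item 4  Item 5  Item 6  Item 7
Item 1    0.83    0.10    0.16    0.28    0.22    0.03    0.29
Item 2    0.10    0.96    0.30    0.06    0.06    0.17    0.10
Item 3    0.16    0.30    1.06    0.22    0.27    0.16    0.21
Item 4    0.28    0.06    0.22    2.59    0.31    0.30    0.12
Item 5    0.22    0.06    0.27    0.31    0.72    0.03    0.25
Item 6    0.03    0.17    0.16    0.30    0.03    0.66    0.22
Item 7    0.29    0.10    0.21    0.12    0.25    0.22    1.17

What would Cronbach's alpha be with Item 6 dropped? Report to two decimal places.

α = 0.54

Remaining items: Item 1, Item 2, Item 3, Item 4, Item 5, Item 7 (k = 6).
ΣVar(i) = 0.83 + 0.96 + 1.06 + 2.59 + 0.72 + 1.17 = 7.33
Var(T) = 7.33 + 2 × 2.95 = 13.23
α (item deleted) = (6/5)·(1 − 7.33/13.23) = 0.54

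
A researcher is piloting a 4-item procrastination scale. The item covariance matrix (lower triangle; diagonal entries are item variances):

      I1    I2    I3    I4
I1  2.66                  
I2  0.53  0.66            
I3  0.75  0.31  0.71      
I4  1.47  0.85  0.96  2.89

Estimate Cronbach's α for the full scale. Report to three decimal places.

Σσ²ᵢ = 2.66 + 0.66 + 0.71 + 2.89 = 6.92
Sum of off-diagonal covariances = 4.87
total variance = 6.92 + 2 × 4.87 = 16.66
α = (k/(k−1))·(1 − Σσ²ᵢ/total variance) = (4/3)·(1 − 6.92/16.66) = 0.780

α = 0.780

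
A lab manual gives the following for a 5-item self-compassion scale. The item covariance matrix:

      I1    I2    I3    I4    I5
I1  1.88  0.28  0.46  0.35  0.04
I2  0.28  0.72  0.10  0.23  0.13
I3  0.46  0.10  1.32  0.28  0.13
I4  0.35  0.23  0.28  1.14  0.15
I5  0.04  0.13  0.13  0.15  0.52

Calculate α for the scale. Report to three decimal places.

Σσᵢ² = 1.88 + 0.72 + 1.32 + 1.14 + 0.52 = 5.58
Σ_{i<j} σ_ij = 2.15
Var(T) = 5.58 + 2 × 2.15 = 9.88
α = (k/(k−1))·(1 − Σσᵢ²/Var(T)) = (5/4)·(1 − 5.58/9.88) = 0.544

α = 0.544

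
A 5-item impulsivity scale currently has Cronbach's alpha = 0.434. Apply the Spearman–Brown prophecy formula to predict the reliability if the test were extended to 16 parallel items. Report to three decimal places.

predicted reliability = 0.710

Length factor m = 16/5 = 3.2000
α' = m·α / (1 + (m−1)·α)
   = 16/5 × 0.434 / (1 + (16/5 − 1) × 0.434)
   = 1.3888 / 1.9548 = 0.710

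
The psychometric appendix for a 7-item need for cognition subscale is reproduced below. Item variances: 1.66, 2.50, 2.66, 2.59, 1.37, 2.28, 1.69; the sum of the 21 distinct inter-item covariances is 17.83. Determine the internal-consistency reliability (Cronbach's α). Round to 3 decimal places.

Cronbach's α = 0.825

ΣVar(i) = 1.66 + 2.50 + 2.66 + 2.59 + 1.37 + 2.28 + 1.69 = 14.75
Sum of distinct covariances = 17.83
σ²_T = ΣVar(i) + 2·Σcov = 14.75 + 2 × 17.83 = 50.41
α = (7/6)·(1 − 14.75/50.41) = 0.825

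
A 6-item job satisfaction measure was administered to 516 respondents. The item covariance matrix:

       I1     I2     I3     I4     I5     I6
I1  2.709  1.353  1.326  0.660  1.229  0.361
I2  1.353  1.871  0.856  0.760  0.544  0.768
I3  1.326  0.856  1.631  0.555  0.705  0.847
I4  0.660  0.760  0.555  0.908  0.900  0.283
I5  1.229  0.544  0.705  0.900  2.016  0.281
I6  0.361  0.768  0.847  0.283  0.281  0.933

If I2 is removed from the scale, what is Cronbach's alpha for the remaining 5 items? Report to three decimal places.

Cronbach's alpha = 0.794

Remaining items: I1, I3, I4, I5, I6 (k = 5).
ΣVar(i) = 2.709 + 1.631 + 0.908 + 2.016 + 0.933 = 8.197
σ²_total = 8.197 + 2 × 7.147 = 22.491
α (item deleted) = (5/4)·(1 − 8.197/22.491) = 0.794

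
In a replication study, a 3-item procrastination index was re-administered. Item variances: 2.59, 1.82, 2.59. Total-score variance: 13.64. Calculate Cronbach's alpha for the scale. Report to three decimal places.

Cronbach's alpha = 0.730

sum of item variances = 2.59 + 1.82 + 2.59 = 7.00
α = (k/(k−1))·(1 − sum of item variances/total variance) = (3/2)·(1 − 7.00/13.64) = 0.730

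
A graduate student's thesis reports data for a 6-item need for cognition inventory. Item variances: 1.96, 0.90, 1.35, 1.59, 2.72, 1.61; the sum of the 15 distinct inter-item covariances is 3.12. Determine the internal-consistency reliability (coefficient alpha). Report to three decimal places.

Σσᵢ² = 1.96 + 0.90 + 1.35 + 1.59 + 2.72 + 1.61 = 10.13
Sum of distinct covariances = 3.12
σ²_T = Σσᵢ² + 2·Σcov = 10.13 + 2 × 3.12 = 16.37
α = (6/5)·(1 − 10.13/16.37) = 0.457

coefficient alpha = 0.457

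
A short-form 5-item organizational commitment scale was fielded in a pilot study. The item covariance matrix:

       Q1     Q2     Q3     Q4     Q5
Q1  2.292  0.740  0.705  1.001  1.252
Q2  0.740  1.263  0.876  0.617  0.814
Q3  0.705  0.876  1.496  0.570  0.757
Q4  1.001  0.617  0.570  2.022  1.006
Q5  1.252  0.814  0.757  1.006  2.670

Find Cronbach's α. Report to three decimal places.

Σσᵢ² = 2.292 + 1.263 + 1.496 + 2.022 + 2.670 = 9.743
Σ_{i<j} σ_ij = 8.338
σ²_total = 9.743 + 2 × 8.338 = 26.419
α = (k/(k−1))·(1 − Σσᵢ²/σ²_total) = (5/4)·(1 − 9.743/26.419) = 0.789

α = 0.789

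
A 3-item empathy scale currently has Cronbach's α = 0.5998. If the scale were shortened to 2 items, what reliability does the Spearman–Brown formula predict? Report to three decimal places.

predicted reliability = 0.500

Length factor m = 2/3 = 0.6667
α' = m·α / (1 − (1−m)·α)
   = 2/3 × 0.5998 / (1 − (1 − 2/3) × 0.5998)
   = 0.3999 / 0.8001 = 0.500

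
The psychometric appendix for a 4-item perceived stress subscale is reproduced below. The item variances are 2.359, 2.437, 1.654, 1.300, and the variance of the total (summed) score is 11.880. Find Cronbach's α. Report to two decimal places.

Cronbach's α = 0.46

Σσᵢ² = 2.359 + 2.437 + 1.654 + 1.300 = 7.750
α = (k/(k−1))·(1 − Σσᵢ²/total variance) = (4/3)·(1 − 7.750/11.880) = 0.46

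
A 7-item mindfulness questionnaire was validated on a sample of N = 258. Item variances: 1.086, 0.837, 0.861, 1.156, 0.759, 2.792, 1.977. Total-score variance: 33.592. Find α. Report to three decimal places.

sum of item variances = 1.086 + 0.837 + 0.861 + 1.156 + 0.759 + 2.792 + 1.977 = 9.468
α = (k/(k−1))·(1 − sum of item variances/σ²_T) = (7/6)·(1 − 9.468/33.592) = 0.838

α = 0.838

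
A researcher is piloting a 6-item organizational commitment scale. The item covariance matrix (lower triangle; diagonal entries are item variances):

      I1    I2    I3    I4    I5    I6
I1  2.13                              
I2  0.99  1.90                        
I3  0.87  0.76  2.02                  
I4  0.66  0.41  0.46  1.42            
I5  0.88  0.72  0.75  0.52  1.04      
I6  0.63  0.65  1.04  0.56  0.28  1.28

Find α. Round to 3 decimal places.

α = 0.810

Σσ²ᵢ = 2.13 + 1.90 + 2.02 + 1.42 + 1.04 + 1.28 = 9.79
Sum of off-diagonal covariances = 10.18
total variance = 9.79 + 2 × 10.18 = 30.15
α = (k/(k−1))·(1 − Σσ²ᵢ/total variance) = (6/5)·(1 − 9.79/30.15) = 0.810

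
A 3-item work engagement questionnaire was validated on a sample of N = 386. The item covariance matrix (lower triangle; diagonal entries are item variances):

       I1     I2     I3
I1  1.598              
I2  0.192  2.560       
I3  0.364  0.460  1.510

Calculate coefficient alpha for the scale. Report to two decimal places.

Σσᵢ² = 1.598 + 2.560 + 1.510 = 5.668
Σ_{i<j} σ_ij = 1.016
σ²_total = 5.668 + 2 × 1.016 = 7.700
α = (k/(k−1))·(1 − Σσᵢ²/σ²_total) = (3/2)·(1 − 5.668/7.700) = 0.40

coefficient alpha = 0.40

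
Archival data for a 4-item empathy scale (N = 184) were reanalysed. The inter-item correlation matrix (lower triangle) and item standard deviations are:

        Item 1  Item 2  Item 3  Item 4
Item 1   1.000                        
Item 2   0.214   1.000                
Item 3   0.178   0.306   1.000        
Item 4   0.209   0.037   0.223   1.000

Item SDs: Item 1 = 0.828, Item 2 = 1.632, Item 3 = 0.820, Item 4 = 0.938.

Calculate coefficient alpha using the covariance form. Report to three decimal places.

coefficient alpha = 0.441

Σσ²ᵢ = 0.828² + 1.632² + 0.820² + 0.938² = 4.9013
Covariances σ_ij = r_ij · s_i · s_j:
  σ(Item 1,Item 2) = 0.214 × 0.828 × 1.632 = 0.2892
  σ(Item 1,Item 3) = 0.178 × 0.828 × 0.820 = 0.1209
  σ(Item 1,Item 4) = 0.209 × 0.828 × 0.938 = 0.1623
  σ(Item 2,Item 3) = 0.306 × 1.632 × 0.820 = 0.4095
  σ(Item 2,Item 4) = 0.037 × 1.632 × 0.938 = 0.0566
  σ(Item 3,Item 4) = 0.223 × 0.820 × 0.938 = 0.1715
σ²_T = Σσ²ᵢ + 2·Σσ_ij = 4.9013 + 2 × 1.2100 = 7.3213
α = (4/3)·(1 − 4.9013/7.3213) = 0.441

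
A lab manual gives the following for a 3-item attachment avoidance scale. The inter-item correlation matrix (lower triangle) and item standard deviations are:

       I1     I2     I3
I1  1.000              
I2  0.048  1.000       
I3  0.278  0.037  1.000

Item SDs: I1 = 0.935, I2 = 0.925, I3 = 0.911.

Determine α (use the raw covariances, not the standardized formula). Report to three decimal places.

α = 0.292

Σσ²ᵢ = 0.935² + 0.925² + 0.911² = 2.5598
Covariances σ_ij = r_ij · s_i · s_j:
  σ(I1,I2) = 0.048 × 0.935 × 0.925 = 0.0415
  σ(I1,I3) = 0.278 × 0.935 × 0.911 = 0.2368
  σ(I2,I3) = 0.037 × 0.925 × 0.911 = 0.0312
σ²_T = Σσ²ᵢ + 2·Σσ_ij = 2.5598 + 2 × 0.3095 = 3.1788
α = (3/2)·(1 − 2.5598/3.1788) = 0.292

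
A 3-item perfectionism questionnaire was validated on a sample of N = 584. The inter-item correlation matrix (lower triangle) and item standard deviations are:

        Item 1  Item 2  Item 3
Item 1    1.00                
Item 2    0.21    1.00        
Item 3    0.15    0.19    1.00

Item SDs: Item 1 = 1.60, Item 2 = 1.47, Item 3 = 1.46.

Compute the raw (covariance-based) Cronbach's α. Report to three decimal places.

α = 0.401

Σσ²ᵢ = 1.60² + 1.47² + 1.46² = 6.8525
Covariances σ_ij = r_ij · s_i · s_j:
  σ(Item 1,Item 2) = 0.21 × 1.60 × 1.47 = 0.4939
  σ(Item 1,Item 3) = 0.15 × 1.60 × 1.46 = 0.3504
  σ(Item 2,Item 3) = 0.19 × 1.47 × 1.46 = 0.4078
σ²_T = Σσ²ᵢ + 2·Σσ_ij = 6.8525 + 2 × 1.2521 = 9.3567
α = (3/2)·(1 − 6.8525/9.3567) = 0.401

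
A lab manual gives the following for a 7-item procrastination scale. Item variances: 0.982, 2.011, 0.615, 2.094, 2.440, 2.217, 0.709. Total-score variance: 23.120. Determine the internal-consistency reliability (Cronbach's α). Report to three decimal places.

sum of item variances = 0.982 + 2.011 + 0.615 + 2.094 + 2.440 + 2.217 + 0.709 = 11.068
α = (k/(k−1))·(1 − sum of item variances/σ²_total) = (7/6)·(1 − 11.068/23.120) = 0.608

α = 0.608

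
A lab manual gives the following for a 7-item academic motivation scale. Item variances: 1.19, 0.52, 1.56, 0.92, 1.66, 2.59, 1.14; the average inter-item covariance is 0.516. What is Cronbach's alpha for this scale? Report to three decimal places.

α = 0.809

sum of item variances = 1.19 + 0.52 + 1.56 + 0.92 + 1.66 + 2.59 + 1.14 = 9.58
Sum of the 21 distinct covariances = 21 × 0.516 = 10.836
Var(T) = sum of item variances + 2·Σcov = 9.58 + 2 × 10.836 = 31.252
α = (7/6)·(1 − 9.58/31.252) = 0.809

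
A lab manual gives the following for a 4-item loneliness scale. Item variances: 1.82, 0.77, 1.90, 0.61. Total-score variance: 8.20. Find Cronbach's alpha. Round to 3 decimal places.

α = 0.504

sum of item variances = 1.82 + 0.77 + 1.90 + 0.61 = 5.10
α = (k/(k−1))·(1 − sum of item variances/Var(T)) = (4/3)·(1 − 5.10/8.20) = 0.504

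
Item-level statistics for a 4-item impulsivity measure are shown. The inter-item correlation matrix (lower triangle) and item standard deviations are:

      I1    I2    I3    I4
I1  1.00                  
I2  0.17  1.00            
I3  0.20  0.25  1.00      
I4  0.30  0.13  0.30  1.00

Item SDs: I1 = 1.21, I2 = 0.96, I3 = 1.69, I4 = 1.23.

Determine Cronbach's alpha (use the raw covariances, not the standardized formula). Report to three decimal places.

Σσ²ᵢ = 1.21² + 0.96² + 1.69² + 1.23² = 6.7547
Covariances σ_ij = r_ij · s_i · s_j:
  σ(I1,I2) = 0.17 × 1.21 × 0.96 = 0.1975
  σ(I1,I3) = 0.20 × 1.21 × 1.69 = 0.4090
  σ(I1,I4) = 0.30 × 1.21 × 1.23 = 0.4465
  σ(I2,I3) = 0.25 × 0.96 × 1.69 = 0.4056
  σ(I2,I4) = 0.13 × 0.96 × 1.23 = 0.1535
  σ(I3,I4) = 0.30 × 1.69 × 1.23 = 0.6236
σ²_T = Σσ²ᵢ + 2·Σσ_ij = 6.7547 + 2 × 2.2357 = 11.2261
α = (4/3)·(1 − 6.7547/11.2261) = 0.531

α = 0.531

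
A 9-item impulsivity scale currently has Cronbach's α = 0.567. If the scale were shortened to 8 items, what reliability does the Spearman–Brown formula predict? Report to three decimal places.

predicted reliability = 0.538

Length factor m = 8/9 = 0.8889
α' = m·α / (1 − (1−m)·α)
   = 8/9 × 0.567 / (1 − (1 − 8/9) × 0.567)
   = 0.5040 / 0.9370 = 0.538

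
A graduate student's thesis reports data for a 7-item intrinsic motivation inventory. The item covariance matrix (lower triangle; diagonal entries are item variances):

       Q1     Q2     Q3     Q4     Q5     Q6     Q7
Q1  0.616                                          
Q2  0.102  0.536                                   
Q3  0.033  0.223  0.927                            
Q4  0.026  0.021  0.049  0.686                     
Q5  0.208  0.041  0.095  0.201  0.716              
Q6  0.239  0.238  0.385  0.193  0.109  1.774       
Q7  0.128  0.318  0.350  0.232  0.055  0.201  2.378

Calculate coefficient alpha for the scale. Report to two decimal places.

coefficient alpha = 0.55

sum of item variances = 0.616 + 0.536 + 0.927 + 0.686 + 0.716 + 1.774 + 2.378 = 7.633
Sum of the distinct covariances = 3.447
Var(T) = 7.633 + 2 × 3.447 = 14.527
α = (k/(k−1))·(1 − sum of item variances/Var(T)) = (7/6)·(1 − 7.633/14.527) = 0.55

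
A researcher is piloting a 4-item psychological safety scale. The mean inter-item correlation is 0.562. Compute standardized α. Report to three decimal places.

Standardized α = k·r̄ / (1 + (k−1)·r̄) = 4 × 0.562 / (1 + 3 × 0.562)
  = 2.2480 / 2.6860 = 0.837

α = 0.837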